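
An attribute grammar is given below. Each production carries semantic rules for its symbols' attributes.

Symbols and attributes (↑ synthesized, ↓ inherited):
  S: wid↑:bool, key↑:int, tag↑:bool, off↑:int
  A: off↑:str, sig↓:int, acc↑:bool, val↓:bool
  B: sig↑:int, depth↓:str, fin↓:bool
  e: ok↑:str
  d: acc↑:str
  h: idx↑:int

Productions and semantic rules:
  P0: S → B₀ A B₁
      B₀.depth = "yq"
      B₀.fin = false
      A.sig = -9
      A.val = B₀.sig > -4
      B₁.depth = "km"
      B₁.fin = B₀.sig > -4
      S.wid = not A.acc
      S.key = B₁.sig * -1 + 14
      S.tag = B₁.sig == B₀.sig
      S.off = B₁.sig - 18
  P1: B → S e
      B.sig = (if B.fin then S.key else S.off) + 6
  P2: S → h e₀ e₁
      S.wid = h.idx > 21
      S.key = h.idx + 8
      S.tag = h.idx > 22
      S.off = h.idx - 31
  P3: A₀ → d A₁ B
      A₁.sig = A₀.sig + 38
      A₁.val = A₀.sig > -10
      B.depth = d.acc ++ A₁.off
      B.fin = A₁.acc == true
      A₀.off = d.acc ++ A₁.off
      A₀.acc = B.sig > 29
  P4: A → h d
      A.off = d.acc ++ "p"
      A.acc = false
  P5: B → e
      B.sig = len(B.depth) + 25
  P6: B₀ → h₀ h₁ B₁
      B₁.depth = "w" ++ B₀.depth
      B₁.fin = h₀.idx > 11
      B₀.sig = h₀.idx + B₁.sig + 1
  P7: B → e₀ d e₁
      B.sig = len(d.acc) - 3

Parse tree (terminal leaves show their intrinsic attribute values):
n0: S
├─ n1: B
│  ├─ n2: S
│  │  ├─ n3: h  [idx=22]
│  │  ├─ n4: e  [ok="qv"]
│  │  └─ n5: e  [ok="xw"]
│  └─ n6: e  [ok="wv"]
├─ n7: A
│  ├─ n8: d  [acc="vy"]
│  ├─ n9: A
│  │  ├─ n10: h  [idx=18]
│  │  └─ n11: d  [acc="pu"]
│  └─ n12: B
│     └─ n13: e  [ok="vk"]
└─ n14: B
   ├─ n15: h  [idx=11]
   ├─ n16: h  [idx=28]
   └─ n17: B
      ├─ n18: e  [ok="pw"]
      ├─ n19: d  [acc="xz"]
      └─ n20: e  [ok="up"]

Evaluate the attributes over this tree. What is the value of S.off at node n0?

-7

1. n1.depth = "yq"  ["yq"]
2. n1.fin = false  [false]
3. n3.idx = 22  [terminal]
4. n4.ok = "qv"  [terminal]
5. n5.ok = "xw"  [terminal]
6. n2.wid = true  [h.idx > 21]
7. n2.key = 30  [h.idx + 8]
8. n2.tag = false  [h.idx > 22]
9. n2.off = -9  [h.idx - 31]
10. n6.ok = "wv"  [terminal]
11. n1.sig = -3  [(if B.fin then S.key else S.off) + 6]
12. n7.sig = -9  [-9]
13. n7.val = true  [B₀.sig > -4]
14. n8.acc = "vy"  [terminal]
15. n9.sig = 29  [A₀.sig + 38]
16. n9.val = true  [A₀.sig > -10]
17. n10.idx = 18  [terminal]
18. n11.acc = "pu"  [terminal]
19. n9.off = "pup"  [d.acc ++ "p"]
20. n9.acc = false  [false]
21. n12.depth = "vypup"  [d.acc ++ A₁.off]
22. n12.fin = false  [A₁.acc == true]
23. n13.ok = "vk"  [terminal]
24. n12.sig = 30  [len(B.depth) + 25]
25. n7.off = "vypup"  [d.acc ++ A₁.off]
26. n7.acc = true  [B.sig > 29]
27. n14.depth = "km"  ["km"]
28. n14.fin = true  [B₀.sig > -4]
29. n15.idx = 11  [terminal]
30. n16.idx = 28  [terminal]
31. n17.depth = "wkm"  ["w" ++ B₀.depth]
32. n17.fin = false  [h₀.idx > 11]
33. n18.ok = "pw"  [terminal]
34. n19.acc = "xz"  [terminal]
35. n20.ok = "up"  [terminal]
36. n17.sig = -1  [len(d.acc) - 3]
37. n14.sig = 11  [h₀.idx + B₁.sig + 1]
38. n0.wid = false  [not A.acc]
39. n0.key = 3  [B₁.sig * -1 + 14]
40. n0.tag = false  [B₁.sig == B₀.sig]
41. n0.off = -7  [B₁.sig - 18]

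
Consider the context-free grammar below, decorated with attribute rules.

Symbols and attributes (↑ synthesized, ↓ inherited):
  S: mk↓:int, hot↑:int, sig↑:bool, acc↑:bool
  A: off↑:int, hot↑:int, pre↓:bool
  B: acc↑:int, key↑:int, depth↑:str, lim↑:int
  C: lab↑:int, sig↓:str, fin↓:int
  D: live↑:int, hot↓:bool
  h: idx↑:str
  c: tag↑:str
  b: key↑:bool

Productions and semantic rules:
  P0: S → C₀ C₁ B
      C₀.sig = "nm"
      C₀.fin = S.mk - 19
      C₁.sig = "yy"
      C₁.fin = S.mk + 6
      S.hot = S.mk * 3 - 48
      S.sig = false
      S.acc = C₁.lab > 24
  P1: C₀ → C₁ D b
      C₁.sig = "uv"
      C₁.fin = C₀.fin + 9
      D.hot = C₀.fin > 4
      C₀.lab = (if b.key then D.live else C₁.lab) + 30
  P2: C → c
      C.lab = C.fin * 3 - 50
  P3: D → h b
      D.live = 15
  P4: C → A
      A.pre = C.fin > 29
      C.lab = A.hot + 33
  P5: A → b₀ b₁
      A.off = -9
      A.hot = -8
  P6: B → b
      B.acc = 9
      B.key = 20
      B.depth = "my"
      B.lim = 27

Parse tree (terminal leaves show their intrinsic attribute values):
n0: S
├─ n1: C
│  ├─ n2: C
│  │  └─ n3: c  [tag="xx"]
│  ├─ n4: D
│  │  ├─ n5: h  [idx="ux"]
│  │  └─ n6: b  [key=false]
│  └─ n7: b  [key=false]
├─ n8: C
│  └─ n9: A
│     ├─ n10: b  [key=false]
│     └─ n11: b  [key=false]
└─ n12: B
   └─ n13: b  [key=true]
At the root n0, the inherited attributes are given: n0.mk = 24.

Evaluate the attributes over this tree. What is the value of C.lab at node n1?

1. n0.mk = 24  [given at root]
2. n1.sig = "nm"  ["nm"]
3. n1.fin = 5  [S.mk - 19]
4. n2.sig = "uv"  ["uv"]
5. n2.fin = 14  [C₀.fin + 9]
6. n3.tag = "xx"  [terminal]
7. n2.lab = -8  [C.fin * 3 - 50]
8. n4.hot = true  [C₀.fin > 4]
9. n5.idx = "ux"  [terminal]
10. n6.key = false  [terminal]
11. n4.live = 15  [15]
12. n7.key = false  [terminal]
13. n1.lab = 22  [(if b.key then D.live else C₁.lab) + 30]
14. n8.sig = "yy"  ["yy"]
15. n8.fin = 30  [S.mk + 6]
16. n9.pre = true  [C.fin > 29]
17. n10.key = false  [terminal]
18. n11.key = false  [terminal]
19. n9.off = -9  [-9]
20. n9.hot = -8  [-8]
21. n8.lab = 25  [A.hot + 33]
22. n13.key = true  [terminal]
23. n12.acc = 9  [9]
24. n12.key = 20  [20]
25. n12.depth = "my"  ["my"]
26. n12.lim = 27  [27]
27. n0.hot = 24  [S.mk * 3 - 48]
28. n0.sig = false  [false]
29. n0.acc = true  [C₁.lab > 24]

22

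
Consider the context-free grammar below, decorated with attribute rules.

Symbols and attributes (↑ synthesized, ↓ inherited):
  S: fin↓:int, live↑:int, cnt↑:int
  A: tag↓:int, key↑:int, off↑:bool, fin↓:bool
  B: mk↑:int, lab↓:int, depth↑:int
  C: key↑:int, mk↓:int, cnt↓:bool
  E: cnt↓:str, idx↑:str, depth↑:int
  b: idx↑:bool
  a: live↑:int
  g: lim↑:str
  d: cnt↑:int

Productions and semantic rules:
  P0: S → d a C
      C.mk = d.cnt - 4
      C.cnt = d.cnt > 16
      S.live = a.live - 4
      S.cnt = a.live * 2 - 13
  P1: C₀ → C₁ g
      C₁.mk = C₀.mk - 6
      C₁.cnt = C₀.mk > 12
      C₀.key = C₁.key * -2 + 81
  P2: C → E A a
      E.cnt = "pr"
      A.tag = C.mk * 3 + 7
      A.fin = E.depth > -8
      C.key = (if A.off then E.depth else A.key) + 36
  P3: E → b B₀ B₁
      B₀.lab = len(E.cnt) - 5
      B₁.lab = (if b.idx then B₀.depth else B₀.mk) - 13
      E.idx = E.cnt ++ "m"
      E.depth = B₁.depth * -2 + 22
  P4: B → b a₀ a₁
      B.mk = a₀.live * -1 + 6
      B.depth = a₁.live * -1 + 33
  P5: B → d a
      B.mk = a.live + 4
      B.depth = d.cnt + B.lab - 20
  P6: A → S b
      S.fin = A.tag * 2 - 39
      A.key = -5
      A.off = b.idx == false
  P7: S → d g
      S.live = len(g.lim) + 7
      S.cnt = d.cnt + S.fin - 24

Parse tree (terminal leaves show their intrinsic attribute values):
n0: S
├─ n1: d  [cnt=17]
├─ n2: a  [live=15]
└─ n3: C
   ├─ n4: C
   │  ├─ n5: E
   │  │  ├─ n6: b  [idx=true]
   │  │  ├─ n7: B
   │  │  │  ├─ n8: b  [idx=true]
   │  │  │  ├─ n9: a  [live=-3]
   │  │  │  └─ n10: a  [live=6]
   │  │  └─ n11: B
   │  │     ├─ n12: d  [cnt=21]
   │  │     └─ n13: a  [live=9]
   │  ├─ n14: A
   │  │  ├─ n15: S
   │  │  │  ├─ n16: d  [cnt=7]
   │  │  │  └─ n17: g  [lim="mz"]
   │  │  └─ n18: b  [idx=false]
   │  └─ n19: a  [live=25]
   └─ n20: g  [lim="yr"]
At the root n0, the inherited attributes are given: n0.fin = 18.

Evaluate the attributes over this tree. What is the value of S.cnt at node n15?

0

1. n0.fin = 18  [given at root]
2. n1.cnt = 17  [terminal]
3. n2.live = 15  [terminal]
4. n3.mk = 13  [d.cnt - 4]
5. n3.cnt = true  [d.cnt > 16]
6. n4.mk = 7  [C₀.mk - 6]
7. n4.cnt = true  [C₀.mk > 12]
8. n5.cnt = "pr"  ["pr"]
9. n6.idx = true  [terminal]
10. n7.lab = -3  [len(E.cnt) - 5]
11. n8.idx = true  [terminal]
12. n9.live = -3  [terminal]
13. n10.live = 6  [terminal]
14. n7.mk = 9  [a₀.live * -1 + 6]
15. n7.depth = 27  [a₁.live * -1 + 33]
16. n11.lab = 14  [(if b.idx then B₀.depth else B₀.mk) - 13]
17. n12.cnt = 21  [terminal]
18. n13.live = 9  [terminal]
19. n11.mk = 13  [a.live + 4]
20. n11.depth = 15  [d.cnt + B.lab - 20]
21. n5.idx = "prm"  [E.cnt ++ "m"]
22. n5.depth = -8  [B₁.depth * -2 + 22]
23. n14.tag = 28  [C.mk * 3 + 7]
24. n14.fin = false  [E.depth > -8]
25. n15.fin = 17  [A.tag * 2 - 39]
26. n16.cnt = 7  [terminal]
27. n17.lim = "mz"  [terminal]
28. n15.live = 9  [len(g.lim) + 7]
29. n15.cnt = 0  [d.cnt + S.fin - 24]
30. n18.idx = false  [terminal]
31. n14.key = -5  [-5]
32. n14.off = true  [b.idx == false]
33. n19.live = 25  [terminal]
34. n4.key = 28  [(if A.off then E.depth else A.key) + 36]
35. n20.lim = "yr"  [terminal]
36. n3.key = 25  [C₁.key * -2 + 81]
37. n0.live = 11  [a.live - 4]
38. n0.cnt = 17  [a.live * 2 - 13]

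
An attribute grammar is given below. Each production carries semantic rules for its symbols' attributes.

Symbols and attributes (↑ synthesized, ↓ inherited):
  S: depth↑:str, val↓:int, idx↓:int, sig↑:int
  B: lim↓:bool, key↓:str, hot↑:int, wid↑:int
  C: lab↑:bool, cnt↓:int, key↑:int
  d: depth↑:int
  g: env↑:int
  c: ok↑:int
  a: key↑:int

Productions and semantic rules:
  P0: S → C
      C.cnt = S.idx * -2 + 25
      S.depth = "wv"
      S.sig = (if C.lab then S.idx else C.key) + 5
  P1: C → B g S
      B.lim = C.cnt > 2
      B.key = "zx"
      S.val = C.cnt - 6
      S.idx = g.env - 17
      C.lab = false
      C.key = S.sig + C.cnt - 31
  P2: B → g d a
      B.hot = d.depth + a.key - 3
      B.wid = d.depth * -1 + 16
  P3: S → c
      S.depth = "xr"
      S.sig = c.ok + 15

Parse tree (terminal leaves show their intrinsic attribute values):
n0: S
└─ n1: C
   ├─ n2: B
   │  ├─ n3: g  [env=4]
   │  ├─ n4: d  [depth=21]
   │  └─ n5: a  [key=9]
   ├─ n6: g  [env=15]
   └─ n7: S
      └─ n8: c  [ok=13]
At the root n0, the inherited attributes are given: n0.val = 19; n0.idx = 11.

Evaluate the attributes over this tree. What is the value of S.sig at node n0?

5

1. n0.val = 19  [given at root]
2. n0.idx = 11  [given at root]
3. n1.cnt = 3  [S.idx * -2 + 25]
4. n2.lim = true  [C.cnt > 2]
5. n2.key = "zx"  ["zx"]
6. n3.env = 4  [terminal]
7. n4.depth = 21  [terminal]
8. n5.key = 9  [terminal]
9. n2.hot = 27  [d.depth + a.key - 3]
10. n2.wid = -5  [d.depth * -1 + 16]
11. n6.env = 15  [terminal]
12. n7.val = -3  [C.cnt - 6]
13. n7.idx = -2  [g.env - 17]
14. n8.ok = 13  [terminal]
15. n7.depth = "xr"  ["xr"]
16. n7.sig = 28  [c.ok + 15]
17. n1.lab = false  [false]
18. n1.key = 0  [S.sig + C.cnt - 31]
19. n0.depth = "wv"  ["wv"]
20. n0.sig = 5  [(if C.lab then S.idx else C.key) + 5]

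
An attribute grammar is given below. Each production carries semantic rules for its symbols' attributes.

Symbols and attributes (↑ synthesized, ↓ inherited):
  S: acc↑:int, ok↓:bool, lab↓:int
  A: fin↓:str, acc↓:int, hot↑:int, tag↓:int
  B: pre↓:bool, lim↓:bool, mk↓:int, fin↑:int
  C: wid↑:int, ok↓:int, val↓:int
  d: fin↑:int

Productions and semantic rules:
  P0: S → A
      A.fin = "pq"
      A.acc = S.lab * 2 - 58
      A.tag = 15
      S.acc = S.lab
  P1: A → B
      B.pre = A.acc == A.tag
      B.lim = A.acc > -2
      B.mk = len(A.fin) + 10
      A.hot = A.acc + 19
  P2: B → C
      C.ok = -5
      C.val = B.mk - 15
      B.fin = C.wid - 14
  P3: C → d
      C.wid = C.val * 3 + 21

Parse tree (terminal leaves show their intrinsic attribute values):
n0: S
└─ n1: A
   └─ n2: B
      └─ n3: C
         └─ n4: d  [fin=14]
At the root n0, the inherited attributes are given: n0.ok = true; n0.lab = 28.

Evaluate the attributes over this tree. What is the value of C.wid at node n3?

1. n0.ok = true  [given at root]
2. n0.lab = 28  [given at root]
3. n1.fin = "pq"  ["pq"]
4. n1.acc = -2  [S.lab * 2 - 58]
5. n1.tag = 15  [15]
6. n2.pre = false  [A.acc == A.tag]
7. n2.lim = false  [A.acc > -2]
8. n2.mk = 12  [len(A.fin) + 10]
9. n3.ok = -5  [-5]
10. n3.val = -3  [B.mk - 15]
11. n4.fin = 14  [terminal]
12. n3.wid = 12  [C.val * 3 + 21]
13. n2.fin = -2  [C.wid - 14]
14. n1.hot = 17  [A.acc + 19]
15. n0.acc = 28  [S.lab]

12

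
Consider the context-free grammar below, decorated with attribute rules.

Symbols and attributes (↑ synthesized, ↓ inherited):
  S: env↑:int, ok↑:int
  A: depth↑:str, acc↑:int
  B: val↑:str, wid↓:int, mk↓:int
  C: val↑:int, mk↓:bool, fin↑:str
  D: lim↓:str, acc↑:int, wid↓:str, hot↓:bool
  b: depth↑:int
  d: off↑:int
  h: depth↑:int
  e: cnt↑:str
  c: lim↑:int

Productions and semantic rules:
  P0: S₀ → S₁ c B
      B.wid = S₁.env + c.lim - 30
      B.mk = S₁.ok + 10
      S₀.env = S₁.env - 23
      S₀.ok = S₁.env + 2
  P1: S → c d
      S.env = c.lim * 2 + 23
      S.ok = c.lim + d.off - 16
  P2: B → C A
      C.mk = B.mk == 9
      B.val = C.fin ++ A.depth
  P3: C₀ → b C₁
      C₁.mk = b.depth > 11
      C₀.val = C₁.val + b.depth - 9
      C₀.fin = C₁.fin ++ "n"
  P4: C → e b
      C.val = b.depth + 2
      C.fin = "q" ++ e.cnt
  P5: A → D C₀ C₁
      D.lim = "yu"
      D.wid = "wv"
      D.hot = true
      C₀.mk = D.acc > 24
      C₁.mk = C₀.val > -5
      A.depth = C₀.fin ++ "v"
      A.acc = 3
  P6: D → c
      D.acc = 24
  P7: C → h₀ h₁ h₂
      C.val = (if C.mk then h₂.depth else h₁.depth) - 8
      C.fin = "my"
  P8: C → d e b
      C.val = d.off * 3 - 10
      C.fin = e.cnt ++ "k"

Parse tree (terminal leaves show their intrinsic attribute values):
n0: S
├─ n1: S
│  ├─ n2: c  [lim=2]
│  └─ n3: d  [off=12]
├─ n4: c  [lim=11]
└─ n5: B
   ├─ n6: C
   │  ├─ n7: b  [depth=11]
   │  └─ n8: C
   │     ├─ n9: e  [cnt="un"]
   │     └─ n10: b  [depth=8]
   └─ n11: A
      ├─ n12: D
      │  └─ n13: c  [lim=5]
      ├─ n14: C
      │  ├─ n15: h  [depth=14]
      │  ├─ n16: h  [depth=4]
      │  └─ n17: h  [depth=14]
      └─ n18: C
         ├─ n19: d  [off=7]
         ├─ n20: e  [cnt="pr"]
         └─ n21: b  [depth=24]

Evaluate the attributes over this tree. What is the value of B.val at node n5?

"qunnmyv"

1. n2.lim = 2  [terminal]
2. n3.off = 12  [terminal]
3. n1.env = 27  [c.lim * 2 + 23]
4. n1.ok = -2  [c.lim + d.off - 16]
5. n4.lim = 11  [terminal]
6. n5.wid = 8  [S₁.env + c.lim - 30]
7. n5.mk = 8  [S₁.ok + 10]
8. n6.mk = false  [B.mk == 9]
9. n7.depth = 11  [terminal]
10. n8.mk = false  [b.depth > 11]
11. n9.cnt = "un"  [terminal]
12. n10.depth = 8  [terminal]
13. n8.val = 10  [b.depth + 2]
14. n8.fin = "qun"  ["q" ++ e.cnt]
15. n6.val = 12  [C₁.val + b.depth - 9]
16. n6.fin = "qunn"  [C₁.fin ++ "n"]
17. n12.lim = "yu"  ["yu"]
18. n12.wid = "wv"  ["wv"]
19. n12.hot = true  [true]
20. n13.lim = 5  [terminal]
21. n12.acc = 24  [24]
22. n14.mk = false  [D.acc > 24]
23. n15.depth = 14  [terminal]
24. n16.depth = 4  [terminal]
25. n17.depth = 14  [terminal]
26. n14.val = -4  [(if C.mk then h₂.depth else h₁.depth) - 8]
27. n14.fin = "my"  ["my"]
28. n18.mk = true  [C₀.val > -5]
29. n19.off = 7  [terminal]
30. n20.cnt = "pr"  [terminal]
31. n21.depth = 24  [terminal]
32. n18.val = 11  [d.off * 3 - 10]
33. n18.fin = "prk"  [e.cnt ++ "k"]
34. n11.depth = "myv"  [C₀.fin ++ "v"]
35. n11.acc = 3  [3]
36. n5.val = "qunnmyv"  [C.fin ++ A.depth]
37. n0.env = 4  [S₁.env - 23]
38. n0.ok = 29  [S₁.env + 2]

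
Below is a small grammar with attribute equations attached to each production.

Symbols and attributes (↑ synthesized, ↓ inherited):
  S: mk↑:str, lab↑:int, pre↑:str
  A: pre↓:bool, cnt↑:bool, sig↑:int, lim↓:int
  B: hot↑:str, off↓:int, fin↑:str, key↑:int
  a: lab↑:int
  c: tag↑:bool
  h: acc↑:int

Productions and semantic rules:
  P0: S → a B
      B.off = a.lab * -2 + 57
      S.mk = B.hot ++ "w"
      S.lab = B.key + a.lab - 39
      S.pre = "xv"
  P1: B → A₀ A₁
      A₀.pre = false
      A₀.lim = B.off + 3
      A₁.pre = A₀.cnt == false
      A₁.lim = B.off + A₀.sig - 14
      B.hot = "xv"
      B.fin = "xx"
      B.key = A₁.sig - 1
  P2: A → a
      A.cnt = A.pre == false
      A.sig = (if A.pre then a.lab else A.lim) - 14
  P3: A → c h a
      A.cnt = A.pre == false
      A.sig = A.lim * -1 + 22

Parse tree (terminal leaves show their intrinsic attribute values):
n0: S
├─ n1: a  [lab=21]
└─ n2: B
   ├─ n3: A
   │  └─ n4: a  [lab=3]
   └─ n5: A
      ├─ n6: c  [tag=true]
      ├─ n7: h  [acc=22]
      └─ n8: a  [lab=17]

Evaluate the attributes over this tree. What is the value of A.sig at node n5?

1. n1.lab = 21  [terminal]
2. n2.off = 15  [a.lab * -2 + 57]
3. n3.pre = false  [false]
4. n3.lim = 18  [B.off + 3]
5. n4.lab = 3  [terminal]
6. n3.cnt = true  [A.pre == false]
7. n3.sig = 4  [(if A.pre then a.lab else A.lim) - 14]
8. n5.pre = false  [A₀.cnt == false]
9. n5.lim = 5  [B.off + A₀.sig - 14]
10. n6.tag = true  [terminal]
11. n7.acc = 22  [terminal]
12. n8.lab = 17  [terminal]
13. n5.cnt = true  [A.pre == false]
14. n5.sig = 17  [A.lim * -1 + 22]
15. n2.hot = "xv"  ["xv"]
16. n2.fin = "xx"  ["xx"]
17. n2.key = 16  [A₁.sig - 1]
18. n0.mk = "xvw"  [B.hot ++ "w"]
19. n0.lab = -2  [B.key + a.lab - 39]
20. n0.pre = "xv"  ["xv"]

17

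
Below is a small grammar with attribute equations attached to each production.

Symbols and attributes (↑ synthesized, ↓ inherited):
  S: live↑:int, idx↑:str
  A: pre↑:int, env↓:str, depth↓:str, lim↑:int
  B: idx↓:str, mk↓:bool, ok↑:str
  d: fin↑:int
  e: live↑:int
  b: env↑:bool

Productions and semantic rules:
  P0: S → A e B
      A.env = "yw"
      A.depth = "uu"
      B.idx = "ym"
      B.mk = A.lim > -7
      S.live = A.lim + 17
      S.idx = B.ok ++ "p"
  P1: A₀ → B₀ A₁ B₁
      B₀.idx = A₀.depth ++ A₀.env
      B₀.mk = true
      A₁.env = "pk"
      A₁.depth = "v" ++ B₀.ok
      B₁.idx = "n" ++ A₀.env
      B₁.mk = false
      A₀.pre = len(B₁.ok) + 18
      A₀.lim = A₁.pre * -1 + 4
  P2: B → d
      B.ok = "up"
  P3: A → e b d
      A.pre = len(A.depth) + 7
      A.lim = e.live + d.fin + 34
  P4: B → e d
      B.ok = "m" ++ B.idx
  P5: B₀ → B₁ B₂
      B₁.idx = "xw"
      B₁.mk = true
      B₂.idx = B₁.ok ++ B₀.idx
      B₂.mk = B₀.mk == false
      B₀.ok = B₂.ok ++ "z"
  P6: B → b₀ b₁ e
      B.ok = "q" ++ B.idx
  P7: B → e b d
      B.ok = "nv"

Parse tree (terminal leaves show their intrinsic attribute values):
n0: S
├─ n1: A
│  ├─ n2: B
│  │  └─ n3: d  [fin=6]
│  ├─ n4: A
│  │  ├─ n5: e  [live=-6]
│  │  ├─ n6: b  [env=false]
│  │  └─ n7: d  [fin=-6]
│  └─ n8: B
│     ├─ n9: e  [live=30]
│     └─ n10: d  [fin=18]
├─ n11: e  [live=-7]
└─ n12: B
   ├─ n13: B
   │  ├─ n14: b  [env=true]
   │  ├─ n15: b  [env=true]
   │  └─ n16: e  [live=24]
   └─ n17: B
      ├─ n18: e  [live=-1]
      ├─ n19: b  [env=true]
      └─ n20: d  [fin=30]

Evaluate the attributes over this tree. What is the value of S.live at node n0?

1. n1.env = "yw"  ["yw"]
2. n1.depth = "uu"  ["uu"]
3. n2.idx = "uuyw"  [A₀.depth ++ A₀.env]
4. n2.mk = true  [true]
5. n3.fin = 6  [terminal]
6. n2.ok = "up"  ["up"]
7. n4.env = "pk"  ["pk"]
8. n4.depth = "vup"  ["v" ++ B₀.ok]
9. n5.live = -6  [terminal]
10. n6.env = false  [terminal]
11. n7.fin = -6  [terminal]
12. n4.pre = 10  [len(A.depth) + 7]
13. n4.lim = 22  [e.live + d.fin + 34]
14. n8.idx = "nyw"  ["n" ++ A₀.env]
15. n8.mk = false  [false]
16. n9.live = 30  [terminal]
17. n10.fin = 18  [terminal]
18. n8.ok = "mnyw"  ["m" ++ B.idx]
19. n1.pre = 22  [len(B₁.ok) + 18]
20. n1.lim = -6  [A₁.pre * -1 + 4]
21. n11.live = -7  [terminal]
22. n12.idx = "ym"  ["ym"]
23. n12.mk = true  [A.lim > -7]
24. n13.idx = "xw"  ["xw"]
25. n13.mk = true  [true]
26. n14.env = true  [terminal]
27. n15.env = true  [terminal]
28. n16.live = 24  [terminal]
29. n13.ok = "qxw"  ["q" ++ B.idx]
30. n17.idx = "qxwym"  [B₁.ok ++ B₀.idx]
31. n17.mk = false  [B₀.mk == false]
32. n18.live = -1  [terminal]
33. n19.env = true  [terminal]
34. n20.fin = 30  [terminal]
35. n17.ok = "nv"  ["nv"]
36. n12.ok = "nvz"  [B₂.ok ++ "z"]
37. n0.live = 11  [A.lim + 17]
38. n0.idx = "nvzp"  [B.ok ++ "p"]

11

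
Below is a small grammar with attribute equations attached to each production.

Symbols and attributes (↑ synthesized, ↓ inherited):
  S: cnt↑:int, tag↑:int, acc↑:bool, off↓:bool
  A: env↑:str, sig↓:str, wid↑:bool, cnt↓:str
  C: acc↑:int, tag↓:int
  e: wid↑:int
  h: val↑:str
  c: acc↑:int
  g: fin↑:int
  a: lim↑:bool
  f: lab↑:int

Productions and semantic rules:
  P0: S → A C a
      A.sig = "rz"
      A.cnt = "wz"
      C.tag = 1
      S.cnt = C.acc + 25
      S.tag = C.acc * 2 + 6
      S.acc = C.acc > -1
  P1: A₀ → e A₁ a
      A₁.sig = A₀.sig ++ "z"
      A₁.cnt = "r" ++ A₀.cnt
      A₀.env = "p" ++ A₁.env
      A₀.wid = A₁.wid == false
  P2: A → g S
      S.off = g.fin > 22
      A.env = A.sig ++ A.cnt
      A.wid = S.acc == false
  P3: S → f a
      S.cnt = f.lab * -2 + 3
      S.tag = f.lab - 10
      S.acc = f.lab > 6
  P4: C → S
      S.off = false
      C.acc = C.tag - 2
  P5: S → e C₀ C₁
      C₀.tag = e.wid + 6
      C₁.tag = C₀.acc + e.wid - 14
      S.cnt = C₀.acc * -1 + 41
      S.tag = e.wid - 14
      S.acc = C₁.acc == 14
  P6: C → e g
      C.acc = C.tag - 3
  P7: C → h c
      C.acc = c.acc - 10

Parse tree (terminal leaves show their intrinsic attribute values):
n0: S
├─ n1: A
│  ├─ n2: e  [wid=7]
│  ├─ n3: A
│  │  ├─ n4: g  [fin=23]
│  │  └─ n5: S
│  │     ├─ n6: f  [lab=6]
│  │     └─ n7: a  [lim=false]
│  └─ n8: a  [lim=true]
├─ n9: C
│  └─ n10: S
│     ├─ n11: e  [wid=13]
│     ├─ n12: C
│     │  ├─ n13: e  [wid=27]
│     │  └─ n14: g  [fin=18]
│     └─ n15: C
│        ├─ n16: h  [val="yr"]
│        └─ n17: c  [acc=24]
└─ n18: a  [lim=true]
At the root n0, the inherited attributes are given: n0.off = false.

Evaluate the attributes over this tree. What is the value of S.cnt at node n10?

25

1. n0.off = false  [given at root]
2. n1.sig = "rz"  ["rz"]
3. n1.cnt = "wz"  ["wz"]
4. n2.wid = 7  [terminal]
5. n3.sig = "rzz"  [A₀.sig ++ "z"]
6. n3.cnt = "rwz"  ["r" ++ A₀.cnt]
7. n4.fin = 23  [terminal]
8. n5.off = true  [g.fin > 22]
9. n6.lab = 6  [terminal]
10. n7.lim = false  [terminal]
11. n5.cnt = -9  [f.lab * -2 + 3]
12. n5.tag = -4  [f.lab - 10]
13. n5.acc = false  [f.lab > 6]
14. n3.env = "rzzrwz"  [A.sig ++ A.cnt]
15. n3.wid = true  [S.acc == false]
16. n8.lim = true  [terminal]
17. n1.env = "przzrwz"  ["p" ++ A₁.env]
18. n1.wid = false  [A₁.wid == false]
19. n9.tag = 1  [1]
20. n10.off = false  [false]
21. n11.wid = 13  [terminal]
22. n12.tag = 19  [e.wid + 6]
23. n13.wid = 27  [terminal]
24. n14.fin = 18  [terminal]
25. n12.acc = 16  [C.tag - 3]
26. n15.tag = 15  [C₀.acc + e.wid - 14]
27. n16.val = "yr"  [terminal]
28. n17.acc = 24  [terminal]
29. n15.acc = 14  [c.acc - 10]
30. n10.cnt = 25  [C₀.acc * -1 + 41]
31. n10.tag = -1  [e.wid - 14]
32. n10.acc = true  [C₁.acc == 14]
33. n9.acc = -1  [C.tag - 2]
34. n18.lim = true  [terminal]
35. n0.cnt = 24  [C.acc + 25]
36. n0.tag = 4  [C.acc * 2 + 6]
37. n0.acc = false  [C.acc > -1]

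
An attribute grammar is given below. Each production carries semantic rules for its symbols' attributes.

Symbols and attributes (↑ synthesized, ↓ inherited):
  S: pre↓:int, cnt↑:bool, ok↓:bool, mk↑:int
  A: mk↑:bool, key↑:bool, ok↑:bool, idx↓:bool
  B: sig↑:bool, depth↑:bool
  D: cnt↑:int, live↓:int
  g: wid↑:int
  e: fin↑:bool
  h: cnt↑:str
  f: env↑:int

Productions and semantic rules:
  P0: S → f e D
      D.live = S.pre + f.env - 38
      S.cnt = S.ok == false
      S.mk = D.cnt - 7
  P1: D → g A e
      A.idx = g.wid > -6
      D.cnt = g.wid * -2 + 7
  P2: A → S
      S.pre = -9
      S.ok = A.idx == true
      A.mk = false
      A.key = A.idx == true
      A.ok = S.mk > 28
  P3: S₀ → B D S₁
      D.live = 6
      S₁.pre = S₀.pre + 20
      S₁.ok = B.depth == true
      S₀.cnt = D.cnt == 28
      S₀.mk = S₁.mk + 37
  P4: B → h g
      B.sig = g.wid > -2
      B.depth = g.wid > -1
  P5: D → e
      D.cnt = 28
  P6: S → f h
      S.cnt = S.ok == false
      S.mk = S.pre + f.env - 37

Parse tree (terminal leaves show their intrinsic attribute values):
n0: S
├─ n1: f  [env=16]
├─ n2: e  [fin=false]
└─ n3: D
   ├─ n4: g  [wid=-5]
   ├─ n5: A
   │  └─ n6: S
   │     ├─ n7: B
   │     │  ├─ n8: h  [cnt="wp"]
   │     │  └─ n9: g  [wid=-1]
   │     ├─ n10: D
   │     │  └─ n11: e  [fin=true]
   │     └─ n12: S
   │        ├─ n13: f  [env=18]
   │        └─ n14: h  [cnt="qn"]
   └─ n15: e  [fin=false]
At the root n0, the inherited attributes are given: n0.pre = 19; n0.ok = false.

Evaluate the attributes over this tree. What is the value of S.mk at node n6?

1. n0.pre = 19  [given at root]
2. n0.ok = false  [given at root]
3. n1.env = 16  [terminal]
4. n2.fin = false  [terminal]
5. n3.live = -3  [S.pre + f.env - 38]
6. n4.wid = -5  [terminal]
7. n5.idx = true  [g.wid > -6]
8. n6.pre = -9  [-9]
9. n6.ok = true  [A.idx == true]
10. n8.cnt = "wp"  [terminal]
11. n9.wid = -1  [terminal]
12. n7.sig = true  [g.wid > -2]
13. n7.depth = false  [g.wid > -1]
14. n10.live = 6  [6]
15. n11.fin = true  [terminal]
16. n10.cnt = 28  [28]
17. n12.pre = 11  [S₀.pre + 20]
18. n12.ok = false  [B.depth == true]
19. n13.env = 18  [terminal]
20. n14.cnt = "qn"  [terminal]
21. n12.cnt = true  [S.ok == false]
22. n12.mk = -8  [S.pre + f.env - 37]
23. n6.cnt = true  [D.cnt == 28]
24. n6.mk = 29  [S₁.mk + 37]
25. n5.mk = false  [false]
26. n5.key = true  [A.idx == true]
27. n5.ok = true  [S.mk > 28]
28. n15.fin = false  [terminal]
29. n3.cnt = 17  [g.wid * -2 + 7]
30. n0.cnt = true  [S.ok == false]
31. n0.mk = 10  [D.cnt - 7]

29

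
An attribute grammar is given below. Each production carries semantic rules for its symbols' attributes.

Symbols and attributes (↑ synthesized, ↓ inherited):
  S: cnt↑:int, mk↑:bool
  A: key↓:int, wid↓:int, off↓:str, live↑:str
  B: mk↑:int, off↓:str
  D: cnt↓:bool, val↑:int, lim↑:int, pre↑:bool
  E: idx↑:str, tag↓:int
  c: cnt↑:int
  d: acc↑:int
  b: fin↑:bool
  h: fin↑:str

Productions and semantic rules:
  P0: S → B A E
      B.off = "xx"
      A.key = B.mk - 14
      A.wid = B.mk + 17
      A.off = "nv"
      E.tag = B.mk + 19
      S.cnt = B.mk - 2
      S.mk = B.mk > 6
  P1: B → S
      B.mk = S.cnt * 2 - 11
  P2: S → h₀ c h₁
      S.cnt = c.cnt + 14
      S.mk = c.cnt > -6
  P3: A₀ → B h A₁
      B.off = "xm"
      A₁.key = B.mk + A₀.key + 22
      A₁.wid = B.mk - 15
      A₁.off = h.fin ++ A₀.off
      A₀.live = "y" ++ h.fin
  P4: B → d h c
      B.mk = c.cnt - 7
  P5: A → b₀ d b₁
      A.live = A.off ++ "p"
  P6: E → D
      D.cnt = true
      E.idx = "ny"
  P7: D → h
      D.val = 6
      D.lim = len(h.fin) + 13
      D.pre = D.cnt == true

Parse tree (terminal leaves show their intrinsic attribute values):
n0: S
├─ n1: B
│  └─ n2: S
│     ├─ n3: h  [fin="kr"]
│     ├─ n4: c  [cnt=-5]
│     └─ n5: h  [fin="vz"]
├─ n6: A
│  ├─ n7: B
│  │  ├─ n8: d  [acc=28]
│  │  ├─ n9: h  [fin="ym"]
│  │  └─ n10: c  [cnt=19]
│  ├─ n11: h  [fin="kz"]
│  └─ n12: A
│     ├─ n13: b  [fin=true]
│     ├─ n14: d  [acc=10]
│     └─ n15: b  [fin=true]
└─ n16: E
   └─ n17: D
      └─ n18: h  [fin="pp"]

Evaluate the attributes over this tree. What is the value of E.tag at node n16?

1. n1.off = "xx"  ["xx"]
2. n3.fin = "kr"  [terminal]
3. n4.cnt = -5  [terminal]
4. n5.fin = "vz"  [terminal]
5. n2.cnt = 9  [c.cnt + 14]
6. n2.mk = true  [c.cnt > -6]
7. n1.mk = 7  [S.cnt * 2 - 11]
8. n6.key = -7  [B.mk - 14]
9. n6.wid = 24  [B.mk + 17]
10. n6.off = "nv"  ["nv"]
11. n7.off = "xm"  ["xm"]
12. n8.acc = 28  [terminal]
13. n9.fin = "ym"  [terminal]
14. n10.cnt = 19  [terminal]
15. n7.mk = 12  [c.cnt - 7]
16. n11.fin = "kz"  [terminal]
17. n12.key = 27  [B.mk + A₀.key + 22]
18. n12.wid = -3  [B.mk - 15]
19. n12.off = "kznv"  [h.fin ++ A₀.off]
20. n13.fin = true  [terminal]
21. n14.acc = 10  [terminal]
22. n15.fin = true  [terminal]
23. n12.live = "kznvp"  [A.off ++ "p"]
24. n6.live = "ykz"  ["y" ++ h.fin]
25. n16.tag = 26  [B.mk + 19]
26. n17.cnt = true  [true]
27. n18.fin = "pp"  [terminal]
28. n17.val = 6  [6]
29. n17.lim = 15  [len(h.fin) + 13]
30. n17.pre = true  [D.cnt == true]
31. n16.idx = "ny"  ["ny"]
32. n0.cnt = 5  [B.mk - 2]
33. n0.mk = true  [B.mk > 6]

26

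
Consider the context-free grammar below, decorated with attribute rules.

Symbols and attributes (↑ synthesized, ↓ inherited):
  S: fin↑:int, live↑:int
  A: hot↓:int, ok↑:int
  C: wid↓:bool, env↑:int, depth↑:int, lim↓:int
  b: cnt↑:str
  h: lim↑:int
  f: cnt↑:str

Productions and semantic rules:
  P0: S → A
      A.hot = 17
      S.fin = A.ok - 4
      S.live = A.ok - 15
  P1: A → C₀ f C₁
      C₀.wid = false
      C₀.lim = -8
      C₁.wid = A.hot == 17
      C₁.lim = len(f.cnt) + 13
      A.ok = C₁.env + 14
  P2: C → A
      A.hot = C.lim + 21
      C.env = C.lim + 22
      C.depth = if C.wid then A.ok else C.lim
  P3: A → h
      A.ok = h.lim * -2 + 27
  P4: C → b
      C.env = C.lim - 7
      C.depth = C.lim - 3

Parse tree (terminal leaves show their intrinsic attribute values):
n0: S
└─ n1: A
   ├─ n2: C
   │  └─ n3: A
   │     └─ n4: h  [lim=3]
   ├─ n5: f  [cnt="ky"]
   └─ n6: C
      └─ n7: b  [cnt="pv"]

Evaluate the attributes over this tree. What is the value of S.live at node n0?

7

1. n1.hot = 17  [17]
2. n2.wid = false  [false]
3. n2.lim = -8  [-8]
4. n3.hot = 13  [C.lim + 21]
5. n4.lim = 3  [terminal]
6. n3.ok = 21  [h.lim * -2 + 27]
7. n2.env = 14  [C.lim + 22]
8. n2.depth = -8  [if C.wid then A.ok else C.lim]
9. n5.cnt = "ky"  [terminal]
10. n6.wid = true  [A.hot == 17]
11. n6.lim = 15  [len(f.cnt) + 13]
12. n7.cnt = "pv"  [terminal]
13. n6.env = 8  [C.lim - 7]
14. n6.depth = 12  [C.lim - 3]
15. n1.ok = 22  [C₁.env + 14]
16. n0.fin = 18  [A.ok - 4]
17. n0.live = 7  [A.ok - 15]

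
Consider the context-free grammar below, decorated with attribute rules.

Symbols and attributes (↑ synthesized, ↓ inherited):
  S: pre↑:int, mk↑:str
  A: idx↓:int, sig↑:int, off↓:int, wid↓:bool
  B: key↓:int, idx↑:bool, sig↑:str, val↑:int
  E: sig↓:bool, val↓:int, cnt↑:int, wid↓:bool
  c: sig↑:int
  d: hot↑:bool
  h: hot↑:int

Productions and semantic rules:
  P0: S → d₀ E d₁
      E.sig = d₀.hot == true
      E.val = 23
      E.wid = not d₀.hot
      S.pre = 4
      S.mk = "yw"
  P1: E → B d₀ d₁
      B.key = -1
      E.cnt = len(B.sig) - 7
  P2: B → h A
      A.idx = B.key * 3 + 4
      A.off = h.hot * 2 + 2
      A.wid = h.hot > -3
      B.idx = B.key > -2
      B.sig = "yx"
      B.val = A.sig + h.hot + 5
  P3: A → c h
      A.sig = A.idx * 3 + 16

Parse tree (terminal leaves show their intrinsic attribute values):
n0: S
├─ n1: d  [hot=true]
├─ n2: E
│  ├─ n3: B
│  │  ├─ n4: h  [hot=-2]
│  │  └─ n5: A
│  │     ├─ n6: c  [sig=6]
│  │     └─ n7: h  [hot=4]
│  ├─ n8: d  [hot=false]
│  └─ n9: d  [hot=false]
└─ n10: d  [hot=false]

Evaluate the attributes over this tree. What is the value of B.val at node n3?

1. n1.hot = true  [terminal]
2. n2.sig = true  [d₀.hot == true]
3. n2.val = 23  [23]
4. n2.wid = false  [not d₀.hot]
5. n3.key = -1  [-1]
6. n4.hot = -2  [terminal]
7. n5.idx = 1  [B.key * 3 + 4]
8. n5.off = -2  [h.hot * 2 + 2]
9. n5.wid = true  [h.hot > -3]
10. n6.sig = 6  [terminal]
11. n7.hot = 4  [terminal]
12. n5.sig = 19  [A.idx * 3 + 16]
13. n3.idx = true  [B.key > -2]
14. n3.sig = "yx"  ["yx"]
15. n3.val = 22  [A.sig + h.hot + 5]
16. n8.hot = false  [terminal]
17. n9.hot = false  [terminal]
18. n2.cnt = -5  [len(B.sig) - 7]
19. n10.hot = false  [terminal]
20. n0.pre = 4  [4]
21. n0.mk = "yw"  ["yw"]

22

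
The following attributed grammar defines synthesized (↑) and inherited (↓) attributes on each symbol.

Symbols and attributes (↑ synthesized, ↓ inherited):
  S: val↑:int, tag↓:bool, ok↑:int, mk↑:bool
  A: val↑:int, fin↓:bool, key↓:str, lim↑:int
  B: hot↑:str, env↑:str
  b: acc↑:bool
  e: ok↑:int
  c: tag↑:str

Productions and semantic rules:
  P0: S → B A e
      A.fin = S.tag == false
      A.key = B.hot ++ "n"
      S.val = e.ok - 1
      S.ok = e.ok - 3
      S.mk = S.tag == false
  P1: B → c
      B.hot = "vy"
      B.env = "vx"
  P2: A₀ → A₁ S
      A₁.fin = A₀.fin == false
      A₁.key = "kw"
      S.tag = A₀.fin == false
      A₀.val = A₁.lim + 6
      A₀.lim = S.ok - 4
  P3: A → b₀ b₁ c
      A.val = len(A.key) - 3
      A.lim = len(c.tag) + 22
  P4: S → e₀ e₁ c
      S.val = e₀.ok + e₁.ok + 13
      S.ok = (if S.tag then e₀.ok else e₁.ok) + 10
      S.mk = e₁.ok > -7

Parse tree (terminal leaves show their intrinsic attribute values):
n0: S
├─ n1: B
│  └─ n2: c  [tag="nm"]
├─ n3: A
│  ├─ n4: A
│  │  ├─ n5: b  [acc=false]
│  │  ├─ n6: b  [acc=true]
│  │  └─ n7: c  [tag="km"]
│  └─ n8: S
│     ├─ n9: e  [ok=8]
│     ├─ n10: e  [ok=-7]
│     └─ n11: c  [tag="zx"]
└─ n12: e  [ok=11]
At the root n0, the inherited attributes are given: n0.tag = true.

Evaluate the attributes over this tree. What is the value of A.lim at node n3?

1. n0.tag = true  [given at root]
2. n2.tag = "nm"  [terminal]
3. n1.hot = "vy"  ["vy"]
4. n1.env = "vx"  ["vx"]
5. n3.fin = false  [S.tag == false]
6. n3.key = "vyn"  [B.hot ++ "n"]
7. n4.fin = true  [A₀.fin == false]
8. n4.key = "kw"  ["kw"]
9. n5.acc = false  [terminal]
10. n6.acc = true  [terminal]
11. n7.tag = "km"  [terminal]
12. n4.val = -1  [len(A.key) - 3]
13. n4.lim = 24  [len(c.tag) + 22]
14. n8.tag = true  [A₀.fin == false]
15. n9.ok = 8  [terminal]
16. n10.ok = -7  [terminal]
17. n11.tag = "zx"  [terminal]
18. n8.val = 14  [e₀.ok + e₁.ok + 13]
19. n8.ok = 18  [(if S.tag then e₀.ok else e₁.ok) + 10]
20. n8.mk = false  [e₁.ok > -7]
21. n3.val = 30  [A₁.lim + 6]
22. n3.lim = 14  [S.ok - 4]
23. n12.ok = 11  [terminal]
24. n0.val = 10  [e.ok - 1]
25. n0.ok = 8  [e.ok - 3]
26. n0.mk = false  [S.tag == false]

14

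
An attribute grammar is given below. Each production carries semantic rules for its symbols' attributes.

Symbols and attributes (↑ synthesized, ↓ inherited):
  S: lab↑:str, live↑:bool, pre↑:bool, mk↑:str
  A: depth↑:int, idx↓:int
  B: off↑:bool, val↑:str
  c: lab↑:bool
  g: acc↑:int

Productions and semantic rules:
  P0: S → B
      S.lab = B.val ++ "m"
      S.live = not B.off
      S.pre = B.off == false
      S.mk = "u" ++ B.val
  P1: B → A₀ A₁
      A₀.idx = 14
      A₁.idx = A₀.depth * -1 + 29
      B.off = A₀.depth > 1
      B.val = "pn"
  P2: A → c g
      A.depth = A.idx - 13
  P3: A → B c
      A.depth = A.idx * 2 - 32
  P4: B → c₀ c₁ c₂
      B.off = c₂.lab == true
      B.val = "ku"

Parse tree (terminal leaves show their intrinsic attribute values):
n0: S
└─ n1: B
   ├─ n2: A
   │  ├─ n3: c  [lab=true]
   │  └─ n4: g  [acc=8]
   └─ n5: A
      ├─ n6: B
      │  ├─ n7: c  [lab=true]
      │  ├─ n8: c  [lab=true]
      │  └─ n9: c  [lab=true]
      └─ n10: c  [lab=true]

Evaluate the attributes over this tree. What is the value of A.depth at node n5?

24

1. n2.idx = 14  [14]
2. n3.lab = true  [terminal]
3. n4.acc = 8  [terminal]
4. n2.depth = 1  [A.idx - 13]
5. n5.idx = 28  [A₀.depth * -1 + 29]
6. n7.lab = true  [terminal]
7. n8.lab = true  [terminal]
8. n9.lab = true  [terminal]
9. n6.off = true  [c₂.lab == true]
10. n6.val = "ku"  ["ku"]
11. n10.lab = true  [terminal]
12. n5.depth = 24  [A.idx * 2 - 32]
13. n1.off = false  [A₀.depth > 1]
14. n1.val = "pn"  ["pn"]
15. n0.lab = "pnm"  [B.val ++ "m"]
16. n0.live = true  [not B.off]
17. n0.pre = true  [B.off == false]
18. n0.mk = "upn"  ["u" ++ B.val]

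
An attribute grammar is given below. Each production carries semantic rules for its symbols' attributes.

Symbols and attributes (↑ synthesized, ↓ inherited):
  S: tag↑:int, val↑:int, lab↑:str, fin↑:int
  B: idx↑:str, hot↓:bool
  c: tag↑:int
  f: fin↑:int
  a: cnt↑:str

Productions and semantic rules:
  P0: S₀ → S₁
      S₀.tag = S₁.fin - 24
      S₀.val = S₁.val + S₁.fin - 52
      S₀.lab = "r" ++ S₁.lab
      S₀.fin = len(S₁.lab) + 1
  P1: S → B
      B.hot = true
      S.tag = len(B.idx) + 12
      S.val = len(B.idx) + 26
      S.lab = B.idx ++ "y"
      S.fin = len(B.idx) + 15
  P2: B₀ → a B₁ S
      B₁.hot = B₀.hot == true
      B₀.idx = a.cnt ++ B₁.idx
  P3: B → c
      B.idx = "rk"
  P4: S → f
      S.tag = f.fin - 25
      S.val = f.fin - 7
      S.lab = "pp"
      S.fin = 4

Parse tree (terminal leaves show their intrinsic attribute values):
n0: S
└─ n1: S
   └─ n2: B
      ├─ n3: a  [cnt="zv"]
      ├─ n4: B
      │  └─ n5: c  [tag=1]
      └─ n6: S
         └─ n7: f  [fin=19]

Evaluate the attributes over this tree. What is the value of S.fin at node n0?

6

1. n2.hot = true  [true]
2. n3.cnt = "zv"  [terminal]
3. n4.hot = true  [B₀.hot == true]
4. n5.tag = 1  [terminal]
5. n4.idx = "rk"  ["rk"]
6. n7.fin = 19  [terminal]
7. n6.tag = -6  [f.fin - 25]
8. n6.val = 12  [f.fin - 7]
9. n6.lab = "pp"  ["pp"]
10. n6.fin = 4  [4]
11. n2.idx = "zvrk"  [a.cnt ++ B₁.idx]
12. n1.tag = 16  [len(B.idx) + 12]
13. n1.val = 30  [len(B.idx) + 26]
14. n1.lab = "zvrky"  [B.idx ++ "y"]
15. n1.fin = 19  [len(B.idx) + 15]
16. n0.tag = -5  [S₁.fin - 24]
17. n0.val = -3  [S₁.val + S₁.fin - 52]
18. n0.lab = "rzvrky"  ["r" ++ S₁.lab]
19. n0.fin = 6  [len(S₁.lab) + 1]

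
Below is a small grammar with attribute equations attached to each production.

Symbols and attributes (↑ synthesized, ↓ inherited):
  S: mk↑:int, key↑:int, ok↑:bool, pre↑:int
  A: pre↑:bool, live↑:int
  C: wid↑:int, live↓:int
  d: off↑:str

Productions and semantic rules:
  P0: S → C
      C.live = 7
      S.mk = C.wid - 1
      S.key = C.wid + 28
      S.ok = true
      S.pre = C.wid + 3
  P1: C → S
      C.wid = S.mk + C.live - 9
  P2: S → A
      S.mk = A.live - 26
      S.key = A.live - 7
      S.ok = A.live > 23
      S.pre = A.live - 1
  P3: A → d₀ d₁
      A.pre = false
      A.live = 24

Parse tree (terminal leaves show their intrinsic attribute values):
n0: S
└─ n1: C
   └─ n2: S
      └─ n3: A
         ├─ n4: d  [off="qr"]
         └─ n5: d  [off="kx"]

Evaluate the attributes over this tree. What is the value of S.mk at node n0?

1. n1.live = 7  [7]
2. n4.off = "qr"  [terminal]
3. n5.off = "kx"  [terminal]
4. n3.pre = false  [false]
5. n3.live = 24  [24]
6. n2.mk = -2  [A.live - 26]
7. n2.key = 17  [A.live - 7]
8. n2.ok = true  [A.live > 23]
9. n2.pre = 23  [A.live - 1]
10. n1.wid = -4  [S.mk + C.live - 9]
11. n0.mk = -5  [C.wid - 1]
12. n0.key = 24  [C.wid + 28]
13. n0.ok = true  [true]
14. n0.pre = -1  [C.wid + 3]

-5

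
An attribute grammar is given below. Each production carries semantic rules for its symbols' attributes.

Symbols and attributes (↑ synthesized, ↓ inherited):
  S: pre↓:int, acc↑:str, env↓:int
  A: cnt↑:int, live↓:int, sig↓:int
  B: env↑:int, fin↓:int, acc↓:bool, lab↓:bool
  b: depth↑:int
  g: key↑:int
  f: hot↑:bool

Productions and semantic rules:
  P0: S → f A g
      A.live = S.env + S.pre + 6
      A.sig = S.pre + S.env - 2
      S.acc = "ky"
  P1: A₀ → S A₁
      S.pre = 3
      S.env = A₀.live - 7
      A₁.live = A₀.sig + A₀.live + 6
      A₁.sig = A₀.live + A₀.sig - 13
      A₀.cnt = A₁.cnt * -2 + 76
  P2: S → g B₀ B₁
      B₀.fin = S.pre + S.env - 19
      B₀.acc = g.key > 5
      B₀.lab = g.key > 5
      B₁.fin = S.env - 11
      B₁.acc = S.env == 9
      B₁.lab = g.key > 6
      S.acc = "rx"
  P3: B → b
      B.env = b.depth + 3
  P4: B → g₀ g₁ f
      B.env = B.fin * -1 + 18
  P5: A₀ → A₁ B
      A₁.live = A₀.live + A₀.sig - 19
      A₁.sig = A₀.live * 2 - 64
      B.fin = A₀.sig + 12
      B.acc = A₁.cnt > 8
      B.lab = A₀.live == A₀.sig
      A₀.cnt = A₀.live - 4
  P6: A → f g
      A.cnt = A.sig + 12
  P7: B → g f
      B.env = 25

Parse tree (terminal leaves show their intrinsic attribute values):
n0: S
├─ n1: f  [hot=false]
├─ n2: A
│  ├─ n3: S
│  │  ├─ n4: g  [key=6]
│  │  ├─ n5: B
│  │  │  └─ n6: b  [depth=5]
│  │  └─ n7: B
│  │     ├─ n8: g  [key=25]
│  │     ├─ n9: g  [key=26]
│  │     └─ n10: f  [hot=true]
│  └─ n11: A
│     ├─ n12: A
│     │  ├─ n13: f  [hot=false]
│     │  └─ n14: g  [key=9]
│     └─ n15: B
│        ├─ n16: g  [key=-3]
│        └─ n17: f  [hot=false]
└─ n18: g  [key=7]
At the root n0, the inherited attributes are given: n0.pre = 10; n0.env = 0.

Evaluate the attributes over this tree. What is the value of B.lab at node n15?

false

1. n0.pre = 10  [given at root]
2. n0.env = 0  [given at root]
3. n1.hot = false  [terminal]
4. n2.live = 16  [S.env + S.pre + 6]
5. n2.sig = 8  [S.pre + S.env - 2]
6. n3.pre = 3  [3]
7. n3.env = 9  [A₀.live - 7]
8. n4.key = 6  [terminal]
9. n5.fin = -7  [S.pre + S.env - 19]
10. n5.acc = true  [g.key > 5]
11. n5.lab = true  [g.key > 5]
12. n6.depth = 5  [terminal]
13. n5.env = 8  [b.depth + 3]
14. n7.fin = -2  [S.env - 11]
15. n7.acc = true  [S.env == 9]
16. n7.lab = false  [g.key > 6]
17. n8.key = 25  [terminal]
18. n9.key = 26  [terminal]
19. n10.hot = true  [terminal]
20. n7.env = 20  [B.fin * -1 + 18]
21. n3.acc = "rx"  ["rx"]
22. n11.live = 30  [A₀.sig + A₀.live + 6]
23. n11.sig = 11  [A₀.live + A₀.sig - 13]
24. n12.live = 22  [A₀.live + A₀.sig - 19]
25. n12.sig = -4  [A₀.live * 2 - 64]
26. n13.hot = false  [terminal]
27. n14.key = 9  [terminal]
28. n12.cnt = 8  [A.sig + 12]
29. n15.fin = 23  [A₀.sig + 12]
30. n15.acc = false  [A₁.cnt > 8]
31. n15.lab = false  [A₀.live == A₀.sig]
32. n16.key = -3  [terminal]
33. n17.hot = false  [terminal]
34. n15.env = 25  [25]
35. n11.cnt = 26  [A₀.live - 4]
36. n2.cnt = 24  [A₁.cnt * -2 + 76]
37. n18.key = 7  [terminal]
38. n0.acc = "ky"  ["ky"]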